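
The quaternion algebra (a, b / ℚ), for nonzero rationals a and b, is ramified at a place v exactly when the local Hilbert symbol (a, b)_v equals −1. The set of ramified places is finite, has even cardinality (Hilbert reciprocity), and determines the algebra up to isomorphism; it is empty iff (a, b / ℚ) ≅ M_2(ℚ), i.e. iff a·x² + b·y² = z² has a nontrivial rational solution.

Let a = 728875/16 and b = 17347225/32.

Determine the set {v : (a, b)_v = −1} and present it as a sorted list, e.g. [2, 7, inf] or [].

Mod squares: a ≡ 595, b ≡ 2. Check v ∈ {∞, 2, 5, 7, 17}.
v=17: a=17^1·(≡16), b=17^2·(≡1) mod 17; (16|17)=+1, (1|17)=+1; (−1)^{1·2·8}·(+1)^2·(+1)^1 = +1.
v=2: v_2(a)=-4, v_2(b)=-5; units ≡ 3, 1 (mod 8); ε·ε+αω+βω = 1·0+-4·0+-5·1 ≡ 1  ⇒  (a,b)_2 = -1.
v=7: a=7^3·(≡2), b=7^4·(≡2) mod 7; (2|7)=+1, (2|7)=+1; (−1)^{3·4·3}·(+1)^4·(+1)^3 = +1.
v=∞: 595 > 0 and 2 > 0  ⇒  (a,b)_∞ = +1.
v=5: a=5^3·(≡1), b=5^2·(≡2) mod 5; (1|5)=+1, (2|5)=-1; (−1)^{3·2·2}·(+1)^2·(-1)^3 = -1.
(595, 2 / ℚ) ramifies at {2, 5}: a division algebra.

[2, 5]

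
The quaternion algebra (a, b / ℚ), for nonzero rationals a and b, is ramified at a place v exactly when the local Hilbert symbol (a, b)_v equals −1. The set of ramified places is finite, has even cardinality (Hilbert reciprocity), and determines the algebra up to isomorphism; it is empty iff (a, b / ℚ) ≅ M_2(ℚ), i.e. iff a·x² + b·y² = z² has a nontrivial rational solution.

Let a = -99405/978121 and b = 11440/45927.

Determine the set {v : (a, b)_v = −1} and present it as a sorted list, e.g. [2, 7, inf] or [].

[11, 13]

(a, b) ≡ (-5, 5005) mod (ℚ^×)²; places V = {2, 3, 5, 7, 11, 13, 23, 43, 47, ∞}.
(a,b)_∞: sgn(-5)=−, sgn(5005)=+, so +1.
(a,b)_13: α=0, u≡6; β=1, v≡2 (mod 13); (6|13)=-1, (2|13)=-1; sign (−1)^0·-1^1·-1^0 = -1.
(a,b)_43: α=-2, u≡24; β=0, v≡15 (mod 43); (24|43)=+1, (15|43)=+1; sign (−1)^0·+1^0·+1^-2 = +1.
(a,b)_11: α=0, u≡2; β=1, v≡3 (mod 11); (2|11)=-1, (3|11)=+1; sign (−1)^0·-1^1·+1^0 = -1.
(a,b)_23: α=-2, u≡18; β=0, v≡15 (mod 23); (18|23)=+1, (15|23)=-1; sign (−1)^0·+1^0·-1^-2 = +1.
(a,b)_3: α=2, u≡1; β=-8, v≡1 (mod 3); (1|3)=+1, (1|3)=+1; sign (−1)^0·+1^-8·+1^2 = +1.
(a,b)_5: α=1, u≡4; β=1, v≡4 (mod 5); (4|5)=+1, (4|5)=+1; sign (−1)^0·+1^1·+1^1 = +1.
(a,b)_2: α=0, β=4; u≡3, v≡5 (mod 8); ε(u)ε(v)=1·0, αω(v)=0·1, βω(u)=4·1; sum ≡ 0  ⇒  +1.
(a,b)_47: α=2, u≡24; β=0, v≡20 (mod 47); (24|47)=+1, (20|47)=-1; sign (−1)^0·+1^0·-1^2 = +1.
(a,b)_7: α=0, u≡4; β=-1, v≡1 (mod 7); (4|7)=+1, (1|7)=+1; sign (−1)^0·+1^-1·+1^0 = +1.
Ram(-5, 5005) = {11, 13}; no ℚ_11-point on the conic.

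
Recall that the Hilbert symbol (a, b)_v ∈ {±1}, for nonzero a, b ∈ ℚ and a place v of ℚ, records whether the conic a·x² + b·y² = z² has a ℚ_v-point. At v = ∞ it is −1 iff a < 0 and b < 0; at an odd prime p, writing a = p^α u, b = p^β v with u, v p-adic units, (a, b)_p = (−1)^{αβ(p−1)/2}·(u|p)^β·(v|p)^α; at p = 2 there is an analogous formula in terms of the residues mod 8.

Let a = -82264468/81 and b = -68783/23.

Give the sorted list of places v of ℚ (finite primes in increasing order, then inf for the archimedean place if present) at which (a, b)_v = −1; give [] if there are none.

[2, 23, 37, inf]

(a, b) ≡ (-121693, -9361) mod (ℚ^×)²; places V = {2, 3, 11, 13, 23, 37, ∞}.
(a,b)_∞: sgn(-121693)=−, sgn(-9361)=−, so -1.
(a,b)_2: α=2, β=0; u≡3, v≡7 (mod 8); ε(u)ε(v)=1·1, αω(v)=2·0, βω(u)=0·1; sum ≡ 1  ⇒  -1.
(a,b)_3: α=-4, u≡2; β=0, v≡2 (mod 3); (2|3)=-1, (2|3)=-1; sign (−1)^0·-1^0·-1^-4 = +1.
(a,b)_13: α=3, u≡3; β=2, v≡10 (mod 13); (3|13)=+1, (10|13)=+1; sign (−1)^0·+1^2·+1^3 = +1.
(a,b)_11: α=1, u≡1; β=1, v≡6 (mod 11); (1|11)=+1, (6|11)=-1; sign (−1)^1·+1^1·-1^1 = +1.
(a,b)_23: α=1, u≡5; β=-1, v≡10 (mod 23); (5|23)=-1, (10|23)=-1; sign (−1)^1·-1^-1·-1^1 = -1.
(a,b)_37: α=1, u≡11; β=1, v≡35 (mod 37); (11|37)=+1, (35|37)=-1; sign (−1)^0·+1^1·-1^1 = -1.
(-121693, -9361 / ℚ) ramifies at {2, 23, 37, ∞}: a division algebra.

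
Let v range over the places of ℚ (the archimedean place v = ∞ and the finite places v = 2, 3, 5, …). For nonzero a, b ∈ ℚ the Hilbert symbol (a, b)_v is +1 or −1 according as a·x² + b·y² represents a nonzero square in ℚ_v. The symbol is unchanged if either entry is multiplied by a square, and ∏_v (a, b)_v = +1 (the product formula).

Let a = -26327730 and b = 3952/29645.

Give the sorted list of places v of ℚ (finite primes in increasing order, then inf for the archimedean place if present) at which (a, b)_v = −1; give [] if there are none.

Mod squares: a ≡ -72930, b ≡ 1235. Check v ∈ {∞, 2, 3, 5, 7, 11, 13, 17, 19}.
v=5: a=5^1·(≡4), b=5^-1·(≡3) mod 5; (4|5)=+1, (3|5)=-1; (−1)^{1·-1·2}·(+1)^-1·(-1)^1 = -1.
v=3: a=3^1·(≡2), b=3^0·(≡2) mod 3; (2|3)=-1, (2|3)=-1; (−1)^{1·0·1}·(-1)^0·(-1)^1 = -1.
v=2: v_2(a)=1, v_2(b)=4; units ≡ 7, 3 (mod 8); ε·ε+αω+βω = 1·1+1·1+4·0 ≡ 0  ⇒  (a,b)_2 = +1.
v=∞: -72930 < 0 and 1235 > 0  ⇒  (a,b)_∞ = +1.
v=7: a=7^0·(≡5), b=7^-2·(≡6) mod 7; (5|7)=-1, (6|7)=-1; (−1)^{0·-2·3}·(-1)^-2·(-1)^0 = +1.
v=11: a=11^1·(≡5), b=11^-2·(≡1) mod 11; (5|11)=+1, (1|11)=+1; (−1)^{1·-2·5}·(+1)^-2·(+1)^1 = +1.
v=19: a=19^2·(≡11), b=19^1·(≡15) mod 19; (11|19)=+1, (15|19)=-1; (−1)^{2·1·9}·(+1)^1·(-1)^2 = +1.
v=17: a=17^1·(≡10), b=17^0·(≡3) mod 17; (10|17)=-1, (3|17)=-1; (−1)^{1·0·8}·(-1)^0·(-1)^1 = -1.
v=13: a=13^1·(≡8), b=13^1·(≡1) mod 13; (8|13)=-1, (1|13)=+1; (−1)^{1·1·6}·(-1)^1·(+1)^1 = -1.
|Ram(-72930, 1235)| = 4, even; anisotropic at {3, 5, 13, 17}.

[3, 5, 13, 17]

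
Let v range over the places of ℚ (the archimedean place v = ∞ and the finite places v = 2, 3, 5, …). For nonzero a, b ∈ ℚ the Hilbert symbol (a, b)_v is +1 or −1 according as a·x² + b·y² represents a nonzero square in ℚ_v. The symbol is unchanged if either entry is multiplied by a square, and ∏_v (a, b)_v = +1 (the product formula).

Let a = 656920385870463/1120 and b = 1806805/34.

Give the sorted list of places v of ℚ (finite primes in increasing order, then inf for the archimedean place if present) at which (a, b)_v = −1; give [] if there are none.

[5, 7]

Mod squares: a ≡ 17290, b ≡ 170170. Check v ∈ {∞, 2, 3, 5, 7, 11, 13, 17, 19}.
v=17: a=17^4·(≡4), b=17^-1·(≡14) mod 17; (4|17)=+1, (14|17)=-1; (−1)^{4·-1·8}·(+1)^-1·(-1)^4 = +1.
v=7: a=7^-1·(≡6), b=7^1·(≡3) mod 7; (6|7)=-1, (3|7)=-1; (−1)^{-1·1·3}·(-1)^1·(-1)^-1 = -1.
v=∞: 17290 > 0 and 170170 > 0  ⇒  (a,b)_∞ = +1.
v=11: a=11^2·(≡3), b=11^1·(≡3) mod 11; (3|11)=+1, (3|11)=+1; (−1)^{2·1·5}·(+1)^1·(+1)^2 = +1.
v=13: a=13^1·(≡1), b=13^1·(≡10) mod 13; (1|13)=+1, (10|13)=+1; (−1)^{1·1·6}·(+1)^1·(+1)^1 = +1.
v=5: a=5^-1·(≡2), b=5^1·(≡4) mod 5; (2|5)=-1, (4|5)=+1; (−1)^{-1·1·2}·(-1)^1·(+1)^-1 = -1.
v=3: a=3^6·(≡1), b=3^0·(≡1) mod 3; (1|3)=+1, (1|3)=+1; (−1)^{6·0·1}·(+1)^0·(+1)^6 = +1.
v=2: v_2(a)=-5, v_2(b)=-1; units ≡ 5, 5 (mod 8); ε·ε+αω+βω = 0·0+-5·1+-1·1 ≡ 0  ⇒  (a,b)_2 = +1.
v=19: a=19^3·(≡11), b=19^2·(≡17) mod 19; (11|19)=+1, (17|19)=+1; (−1)^{3·2·9}·(+1)^2·(+1)^3 = +1.
(17290, 170170 / ℚ) ramifies at {5, 7}: a division algebra.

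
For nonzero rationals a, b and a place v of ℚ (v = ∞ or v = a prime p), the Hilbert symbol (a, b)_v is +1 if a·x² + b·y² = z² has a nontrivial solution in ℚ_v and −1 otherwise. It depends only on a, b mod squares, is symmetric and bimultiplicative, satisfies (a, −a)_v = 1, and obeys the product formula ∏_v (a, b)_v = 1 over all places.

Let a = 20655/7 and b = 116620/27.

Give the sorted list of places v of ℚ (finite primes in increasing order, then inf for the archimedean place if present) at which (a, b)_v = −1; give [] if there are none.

(a, b) ≡ (1785, 1785) mod (ℚ^×)²; places V = {2, 3, 5, 7, 17, ∞}.
(a,b)_3: α=5, u≡1; β=-3, v≡1 (mod 3); (1|3)=+1, (1|3)=+1; sign (−1)^1·+1^-3·+1^5 = -1.
(a,b)_2: α=0, β=2; u≡1, v≡1 (mod 8); ε(u)ε(v)=0·0, αω(v)=0·0, βω(u)=2·0; sum ≡ 0  ⇒  +1.
(a,b)_∞: sgn(1785)=+, sgn(1785)=+, so +1.
(a,b)_7: α=-1, u≡5; β=3, v≡3 (mod 7); (5|7)=-1, (3|7)=-1; sign (−1)^1·-1^3·-1^-1 = -1.
(a,b)_5: α=1, u≡3; β=1, v≡2 (mod 5); (3|5)=-1, (2|5)=-1; sign (−1)^0·-1^1·-1^1 = +1.
(a,b)_17: α=1, u≡6; β=1, v≡6 (mod 17); (6|17)=-1, (6|17)=-1; sign (−1)^0·-1^1·-1^1 = +1.
(1785, 1785 / ℚ) ramifies at {3, 7}: a division algebra.

[3, 7]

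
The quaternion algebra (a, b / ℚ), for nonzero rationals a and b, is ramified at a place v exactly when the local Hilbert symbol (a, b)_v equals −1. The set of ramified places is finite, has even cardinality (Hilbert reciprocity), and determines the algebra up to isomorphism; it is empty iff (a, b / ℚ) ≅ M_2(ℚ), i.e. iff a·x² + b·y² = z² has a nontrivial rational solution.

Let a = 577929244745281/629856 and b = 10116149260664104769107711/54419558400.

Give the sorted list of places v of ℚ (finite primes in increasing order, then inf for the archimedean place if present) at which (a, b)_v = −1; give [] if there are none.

Mod squares: a ≡ 6, b ≡ 2431. Check v ∈ {∞, 2, 3, 5, 11, 13, 17, 29, 31}.
v=3: a=3^-9·(≡2), b=3^-12·(≡1) mod 3; (2|3)=-1, (1|3)=+1; (−1)^{-9·-12·1}·(-1)^-12·(+1)^-9 = +1.
v=17: a=17^2·(≡3), b=17^1·(≡7) mod 17; (3|17)=-1, (7|17)=-1; (−1)^{2·1·8}·(-1)^1·(-1)^2 = -1.
v=∞: 6 > 0 and 2431 > 0  ⇒  (a,b)_∞ = +1.
v=13: a=13^2·(≡6), b=13^5·(≡5) mod 13; (6|13)=-1, (5|13)=-1; (−1)^{2·5·6}·(-1)^5·(-1)^2 = -1.
v=11: a=11^4·(≡6), b=11^9·(≡3) mod 11; (6|11)=-1, (3|11)=+1; (−1)^{4·9·5}·(-1)^9·(+1)^4 = -1.
v=5: a=5^0·(≡1), b=5^-2·(≡1) mod 5; (1|5)=+1, (1|5)=+1; (−1)^{0·-2·2}·(+1)^-2·(+1)^0 = +1.
v=2: v_2(a)=-5, v_2(b)=-12; units ≡ 3, 7 (mod 8); ε·ε+αω+βω = 1·1+-5·0+-12·1 ≡ 1  ⇒  (a,b)_2 = -1.
v=29: a=29^2·(≡13), b=29^4·(≡22) mod 29; (13|29)=+1, (22|29)=+1; (−1)^{2·4·14}·(+1)^4·(+1)^2 = +1.
v=31: a=31^2·(≡22), b=31^2·(≡6) mod 31; (22|31)=-1, (6|31)=-1; (−1)^{2·2·15}·(-1)^2·(-1)^2 = +1.
Ram(6, 2431) = {2, 11, 13, 17}; no ℚ_2-point on the conic.

[2, 11, 13, 17]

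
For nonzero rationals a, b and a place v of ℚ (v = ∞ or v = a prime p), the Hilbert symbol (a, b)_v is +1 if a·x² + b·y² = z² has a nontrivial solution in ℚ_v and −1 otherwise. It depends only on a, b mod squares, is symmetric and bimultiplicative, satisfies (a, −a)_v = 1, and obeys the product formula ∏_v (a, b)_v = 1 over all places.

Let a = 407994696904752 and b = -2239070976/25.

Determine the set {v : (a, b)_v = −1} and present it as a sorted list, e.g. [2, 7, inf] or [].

(a, b) ≡ (3, -971819) mod (ℚ^×)²; places V = {2, 3, 5, 23, 29, 31, 47, ∞}.
(a,b)_47: α=2, u≡34; β=1, v≡2 (mod 47); (34|47)=+1, (2|47)=+1; sign (−1)^0·+1^1·+1^2 = +1.
(a,b)_23: α=2, u≡3; β=1, v≡19 (mod 23); (3|23)=+1, (19|23)=-1; sign (−1)^0·+1^1·-1^2 = +1.
(a,b)_∞: sgn(3)=+, sgn(-971819)=−, so +1.
(a,b)_3: α=3, u≡1; β=2, v≡1 (mod 3); (1|3)=+1, (1|3)=+1; sign (−1)^0·+1^2·+1^3 = +1.
(a,b)_31: α=2, u≡27; β=1, v≡3 (mod 31); (27|31)=-1, (3|31)=-1; sign (−1)^0·-1^1·-1^2 = -1.
(a,b)_2: α=4, β=8; u≡3, v≡5 (mod 8); ε(u)ε(v)=1·0, αω(v)=4·1, βω(u)=8·1; sum ≡ 0  ⇒  +1.
(a,b)_5: α=0, u≡2; β=-2, v≡4 (mod 5); (2|5)=-1, (4|5)=+1; sign (−1)^0·-1^-2·+1^0 = +1.
(a,b)_29: α=2, u≡15; β=1, v≡23 (mod 29); (15|29)=-1, (23|29)=+1; sign (−1)^0·-1^1·+1^2 = -1.
(3, -971819 / ℚ) ramifies at {29, 31}: a division algebra.

[29, 31]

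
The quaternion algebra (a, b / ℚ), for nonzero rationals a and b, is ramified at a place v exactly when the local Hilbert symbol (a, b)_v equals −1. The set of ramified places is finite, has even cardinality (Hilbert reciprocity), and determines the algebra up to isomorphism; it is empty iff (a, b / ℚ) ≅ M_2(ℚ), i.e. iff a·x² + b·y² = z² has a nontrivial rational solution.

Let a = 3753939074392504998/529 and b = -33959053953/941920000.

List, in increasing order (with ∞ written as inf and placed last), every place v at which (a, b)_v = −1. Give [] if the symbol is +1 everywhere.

Mod squares: a ≡ 182, b ≡ -231. Check v ∈ {∞, 2, 3, 5, 7, 11, 13, 17, 23, 29, 37}.
v=11: a=11^4·(≡6), b=11^1·(≡5) mod 11; (6|11)=-1, (5|11)=+1; (−1)^{4·1·5}·(-1)^1·(+1)^4 = -1.
v=7: a=7^1·(≡3), b=7^-1·(≡1) mod 7; (3|7)=-1, (1|7)=+1; (−1)^{1·-1·3}·(-1)^-1·(+1)^1 = +1.
v=∞: 182 > 0 and -231 < 0  ⇒  (a,b)_∞ = +1.
v=29: a=29^0·(≡2), b=29^-2·(≡24) mod 29; (2|29)=-1, (24|29)=+1; (−1)^{0·-2·14}·(-1)^-2·(+1)^0 = +1.
v=37: a=37^4·(≡28), b=37^2·(≡9) mod 37; (28|37)=+1, (9|37)=+1; (−1)^{4·2·18}·(+1)^2·(+1)^4 = +1.
v=2: v_2(a)=1, v_2(b)=-8; units ≡ 3, 1 (mod 8); ε·ε+αω+βω = 1·0+1·0+-8·1 ≡ 0  ⇒  (a,b)_2 = +1.
v=23: a=23^-2·(≡15), b=23^0·(≡7) mod 23; (15|23)=-1, (7|23)=-1; (−1)^{-2·0·11}·(-1)^0·(-1)^-2 = +1.
v=17: a=17^4·(≡3), b=17^4·(≡7) mod 17; (3|17)=-1, (7|17)=-1; (−1)^{4·4·8}·(-1)^4·(-1)^4 = +1.
v=13: a=13^1·(≡3), b=13^0·(≡9) mod 13; (3|13)=+1, (9|13)=+1; (−1)^{1·0·6}·(+1)^0·(+1)^1 = +1.
v=5: a=5^0·(≡2), b=5^-4·(≡1) mod 5; (2|5)=-1, (1|5)=+1; (−1)^{0·-4·2}·(-1)^-4·(+1)^0 = +1.
v=3: a=3^2·(≡2), b=3^3·(≡1) mod 3; (2|3)=-1, (1|3)=+1; (−1)^{2·3·1}·(-1)^3·(+1)^2 = -1.
(182, -231 / ℚ) ramifies at {3, 11}: a division algebra.

[3, 11]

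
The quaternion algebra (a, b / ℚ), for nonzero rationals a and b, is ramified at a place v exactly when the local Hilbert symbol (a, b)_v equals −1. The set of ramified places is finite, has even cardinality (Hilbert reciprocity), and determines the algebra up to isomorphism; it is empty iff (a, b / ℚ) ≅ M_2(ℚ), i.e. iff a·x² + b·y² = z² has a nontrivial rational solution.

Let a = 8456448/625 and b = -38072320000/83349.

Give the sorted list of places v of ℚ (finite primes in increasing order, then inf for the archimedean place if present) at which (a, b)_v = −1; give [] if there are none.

[7, 13]

Mod squares: a ≡ 273, b ≡ -462. Check v ∈ {∞, 2, 3, 5, 7, 11, 13}.
v=2: v_2(a)=8, v_2(b)=15; units ≡ 1, 1 (mod 8); ε·ε+αω+βω = 0·0+8·0+15·0 ≡ 0  ⇒  (a,b)_2 = +1.
v=3: a=3^1·(≡1), b=3^-5·(≡2) mod 3; (1|3)=+1, (2|3)=-1; (−1)^{1·-5·1}·(+1)^-5·(-1)^1 = +1.
v=5: a=5^-4·(≡3), b=5^4·(≡2) mod 5; (3|5)=-1, (2|5)=-1; (−1)^{-4·4·2}·(-1)^4·(-1)^-4 = +1.
v=∞: 273 > 0 and -462 < 0  ⇒  (a,b)_∞ = +1.
v=11: a=11^2·(≡3), b=11^1·(≡7) mod 11; (3|11)=+1, (7|11)=-1; (−1)^{2·1·5}·(+1)^1·(-1)^2 = +1.
v=7: a=7^1·(≡2), b=7^-3·(≡4) mod 7; (2|7)=+1, (4|7)=+1; (−1)^{1·-3·3}·(+1)^-3·(+1)^1 = -1.
v=13: a=13^1·(≡2), b=13^2·(≡7) mod 13; (2|13)=-1, (7|13)=-1; (−1)^{1·2·6}·(-1)^2·(-1)^1 = -1.
|Ram(273, -462)| = 2, even; anisotropic at {7, 13}.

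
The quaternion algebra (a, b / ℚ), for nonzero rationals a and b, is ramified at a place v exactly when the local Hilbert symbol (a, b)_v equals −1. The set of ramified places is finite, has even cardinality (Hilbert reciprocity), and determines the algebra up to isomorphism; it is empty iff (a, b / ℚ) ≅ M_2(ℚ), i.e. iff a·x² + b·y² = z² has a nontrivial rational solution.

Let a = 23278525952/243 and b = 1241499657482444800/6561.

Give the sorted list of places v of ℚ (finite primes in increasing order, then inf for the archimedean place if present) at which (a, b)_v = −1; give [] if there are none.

Mod squares: a ≡ 2346, b ≡ 682. Check v ∈ {∞, 2, 3, 5, 11, 17, 23, 31}.
v=3: a=3^-5·(≡2), b=3^-8·(≡1) mod 3; (2|3)=-1, (1|3)=+1; (−1)^{-5·-8·1}·(-1)^-8·(+1)^-5 = +1.
v=11: a=11^2·(≡1), b=11^3·(≡8) mod 11; (1|11)=+1, (8|11)=-1; (−1)^{2·3·5}·(+1)^3·(-1)^2 = +1.
v=17: a=17^1·(≡16), b=17^2·(≡15) mod 17; (16|17)=+1, (15|17)=+1; (−1)^{1·2·8}·(+1)^2·(+1)^1 = +1.
v=23: a=23^1·(≡7), b=23^2·(≡10) mod 23; (7|23)=-1, (10|23)=-1; (−1)^{1·2·11}·(-1)^2·(-1)^1 = -1.
v=31: a=31^2·(≡15), b=31^3·(≡3) mod 31; (15|31)=-1, (3|31)=-1; (−1)^{2·3·15}·(-1)^3·(-1)^2 = -1.
v=∞: 2346 > 0 and 682 > 0  ⇒  (a,b)_∞ = +1.
v=2: v_2(a)=9, v_2(b)=13; units ≡ 5, 5 (mod 8); ε·ε+αω+βω = 0·0+9·1+13·1 ≡ 0  ⇒  (a,b)_2 = +1.
v=5: a=5^0·(≡4), b=5^2·(≡2) mod 5; (4|5)=+1, (2|5)=-1; (−1)^{0·2·2}·(+1)^2·(-1)^0 = +1.
Ram(2346, 682) = {23, 31}; no ℚ_23-point on the conic.

[23, 31]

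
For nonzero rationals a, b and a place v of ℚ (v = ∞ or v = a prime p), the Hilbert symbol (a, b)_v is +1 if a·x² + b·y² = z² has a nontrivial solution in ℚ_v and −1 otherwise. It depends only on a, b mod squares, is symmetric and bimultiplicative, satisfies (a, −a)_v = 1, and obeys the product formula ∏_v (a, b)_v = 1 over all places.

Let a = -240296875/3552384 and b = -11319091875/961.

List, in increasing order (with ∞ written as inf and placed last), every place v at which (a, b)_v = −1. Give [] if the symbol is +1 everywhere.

[2, 3, 11, inf]

Mod squares: a ≡ -6006, b ≡ -3. Check v ∈ {∞, 2, 3, 5, 7, 11, 13, 29, 31}.
v=11: a=11^-1·(≡1), b=11^0·(≡2) mod 11; (1|11)=+1, (2|11)=-1; (−1)^{-1·0·5}·(+1)^0·(-1)^-1 = -1.
v=29: a=29^-2·(≡12), b=29^0·(≡15) mod 29; (12|29)=-1, (15|29)=-1; (−1)^{-2·0·14}·(-1)^0·(-1)^-2 = +1.
v=2: v_2(a)=-7, v_2(b)=0; units ≡ 5, 5 (mod 8); ε·ε+αω+βω = 0·0+-7·1+0·1 ≡ 1  ⇒  (a,b)_2 = -1.
v=5: a=5^6·(≡4), b=5^4·(≡3) mod 5; (4|5)=+1, (3|5)=-1; (−1)^{6·4·2}·(+1)^4·(-1)^6 = +1.
v=31: a=31^0·(≡28), b=31^-2·(≡1) mod 31; (28|31)=+1, (1|31)=+1; (−1)^{0·-2·15}·(+1)^-2·(+1)^0 = +1.
v=7: a=7^1·(≡5), b=7^2·(≡4) mod 7; (5|7)=-1, (4|7)=+1; (−1)^{1·2·3}·(-1)^2·(+1)^1 = +1.
v=13: a=13^3·(≡5), b=13^2·(≡4) mod 13; (5|13)=-1, (4|13)=+1; (−1)^{3·2·6}·(-1)^2·(+1)^3 = +1.
v=3: a=3^-1·(≡2), b=3^7·(≡2) mod 3; (2|3)=-1, (2|3)=-1; (−1)^{-1·7·1}·(-1)^7·(-1)^-1 = -1.
v=∞: -6006 < 0 and -3 < 0  ⇒  (a,b)_∞ = -1.
(-6006, -3 / ℚ) ramifies at {2, 3, 11, ∞}: a division algebra.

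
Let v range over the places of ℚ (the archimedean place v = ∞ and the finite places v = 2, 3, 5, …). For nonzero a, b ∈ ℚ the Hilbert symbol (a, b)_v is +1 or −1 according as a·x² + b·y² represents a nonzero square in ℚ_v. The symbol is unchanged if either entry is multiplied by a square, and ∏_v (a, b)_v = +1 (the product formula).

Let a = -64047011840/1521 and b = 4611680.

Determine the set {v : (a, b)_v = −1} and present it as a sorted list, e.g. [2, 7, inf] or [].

(a, b) ≡ (-62545910, 288230) mod (ℚ^×)²; places V = {2, 3, 5, 7, 13, 19, 31, 37, 41, ∞}.
(a,b)_13: α=-2, u≡8; β=0, v≡8 (mod 13); (8|13)=-1, (8|13)=-1; sign (−1)^0·-1^0·-1^-2 = +1.
(a,b)_7: α=1, u≡6; β=0, v≡3 (mod 7); (6|7)=-1, (3|7)=-1; sign (−1)^0·-1^0·-1^1 = -1.
(a,b)_3: α=-2, u≡1; β=0, v≡2 (mod 3); (1|3)=+1, (2|3)=-1; sign (−1)^0·+1^0·-1^-2 = +1.
(a,b)_5: α=1, u≡2; β=1, v≡1 (mod 5); (2|5)=-1, (1|5)=+1; sign (−1)^0·-1^1·+1^1 = -1.
(a,b)_19: α=1, u≡14; β=1, v≡14 (mod 19); (14|19)=-1, (14|19)=-1; sign (−1)^1·-1^1·-1^1 = -1.
(a,b)_37: α=1, u≡33; β=1, v≡24 (mod 37); (33|37)=+1, (24|37)=-1; sign (−1)^0·+1^1·-1^1 = -1.
(a,b)_41: α=1, u≡16; β=1, v≡17 (mod 41); (16|41)=+1, (17|41)=-1; sign (−1)^0·+1^1·-1^1 = -1.
(a,b)_∞: sgn(-62545910)=−, sgn(288230)=+, so +1.
(a,b)_31: α=1, u≡28; β=0, v≡27 (mod 31); (28|31)=+1, (27|31)=-1; sign (−1)^0·+1^0·-1^1 = -1.
(a,b)_2: α=11, β=5; u≡5, v≡3 (mod 8); ε(u)ε(v)=0·1, αω(v)=11·1, βω(u)=5·1; sum ≡ 0  ⇒  +1.
Ram(-62545910, 288230) = {5, 7, 19, 31, 37, 41}; no ℚ_5-point on the conic.

[5, 7, 19, 31, 37, 41]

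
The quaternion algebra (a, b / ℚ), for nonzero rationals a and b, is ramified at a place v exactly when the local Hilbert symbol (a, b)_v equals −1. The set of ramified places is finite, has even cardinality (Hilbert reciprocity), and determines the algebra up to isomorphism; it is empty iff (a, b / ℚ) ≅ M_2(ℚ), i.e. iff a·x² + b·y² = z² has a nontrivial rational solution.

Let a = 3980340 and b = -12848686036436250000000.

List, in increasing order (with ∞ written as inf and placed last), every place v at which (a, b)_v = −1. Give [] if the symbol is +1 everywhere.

Mod squares: a ≡ 1365, b ≡ -858. Check v ∈ {∞, 2, 3, 5, 7, 11, 13}.
v=13: a=13^1·(≡4), b=13^3·(≡12) mod 13; (4|13)=+1, (12|13)=+1; (−1)^{1·3·6}·(+1)^3·(+1)^1 = +1.
v=2: v_2(a)=2, v_2(b)=7; units ≡ 5, 3 (mod 8); ε·ε+αω+βω = 0·1+2·1+7·1 ≡ 1  ⇒  (a,b)_2 = -1.
v=11: a=11^0·(≡1), b=11^1·(≡2) mod 11; (1|11)=+1, (2|11)=-1; (−1)^{0·1·5}·(+1)^1·(-1)^0 = +1.
v=∞: 1365 > 0 and -858 < 0  ⇒  (a,b)_∞ = +1.
v=3: a=3^7·(≡2), b=3^11·(≡2) mod 3; (2|3)=-1, (2|3)=-1; (−1)^{7·11·1}·(-1)^11·(-1)^7 = -1.
v=7: a=7^1·(≡3), b=7^4·(≡3) mod 7; (3|7)=-1, (3|7)=-1; (−1)^{1·4·3}·(-1)^4·(-1)^1 = -1.
v=5: a=5^1·(≡3), b=5^10·(≡3) mod 5; (3|5)=-1, (3|5)=-1; (−1)^{1·10·2}·(-1)^10·(-1)^1 = -1.
Ram(1365, -858) = {2, 3, 5, 7}; no ℚ_2-point on the conic.

[2, 3, 5, 7]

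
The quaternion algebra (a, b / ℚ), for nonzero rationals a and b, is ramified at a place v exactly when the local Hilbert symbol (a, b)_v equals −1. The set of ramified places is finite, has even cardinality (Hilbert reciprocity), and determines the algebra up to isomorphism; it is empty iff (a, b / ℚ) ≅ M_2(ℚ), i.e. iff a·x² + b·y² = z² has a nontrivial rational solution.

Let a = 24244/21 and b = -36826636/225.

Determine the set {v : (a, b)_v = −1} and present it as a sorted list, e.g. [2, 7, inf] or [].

[3, 7, 11, 31]

Mod squares: a ≡ 127281, b ≡ -187891. Check v ∈ {∞, 2, 3, 5, 7, 11, 19, 29, 31}.
v=2: v_2(a)=2, v_2(b)=2; units ≡ 1, 5 (mod 8); ε·ε+αω+βω = 0·0+2·1+2·0 ≡ 0  ⇒  (a,b)_2 = +1.
v=∞: 127281 > 0 and -187891 < 0  ⇒  (a,b)_∞ = +1.
v=31: a=31^0·(≡6), b=31^1·(≡11) mod 31; (6|31)=-1, (11|31)=-1; (−1)^{0·1·15}·(-1)^1·(-1)^0 = -1.
v=5: a=5^0·(≡4), b=5^-2·(≡1) mod 5; (4|5)=+1, (1|5)=+1; (−1)^{0·-2·2}·(+1)^-2·(+1)^0 = +1.
v=3: a=3^-1·(≡1), b=3^-2·(≡2) mod 3; (1|3)=+1, (2|3)=-1; (−1)^{-1·-2·1}·(+1)^-2·(-1)^-1 = -1.
v=7: a=7^-1·(≡1), b=7^2·(≡5) mod 7; (1|7)=+1, (5|7)=-1; (−1)^{-1·2·3}·(+1)^2·(-1)^-1 = -1.
v=19: a=19^1·(≡11), b=19^1·(≡18) mod 19; (11|19)=+1, (18|19)=-1; (−1)^{1·1·9}·(+1)^1·(-1)^1 = +1.
v=29: a=29^1·(≡26), b=29^1·(≡17) mod 29; (26|29)=-1, (17|29)=-1; (−1)^{1·1·14}·(-1)^1·(-1)^1 = +1.
v=11: a=11^1·(≡7), b=11^1·(≡8) mod 11; (7|11)=-1, (8|11)=-1; (−1)^{1·1·5}·(-1)^1·(-1)^1 = -1.
Ram(127281, -187891) = {3, 7, 11, 31}; no ℚ_3-point on the conic.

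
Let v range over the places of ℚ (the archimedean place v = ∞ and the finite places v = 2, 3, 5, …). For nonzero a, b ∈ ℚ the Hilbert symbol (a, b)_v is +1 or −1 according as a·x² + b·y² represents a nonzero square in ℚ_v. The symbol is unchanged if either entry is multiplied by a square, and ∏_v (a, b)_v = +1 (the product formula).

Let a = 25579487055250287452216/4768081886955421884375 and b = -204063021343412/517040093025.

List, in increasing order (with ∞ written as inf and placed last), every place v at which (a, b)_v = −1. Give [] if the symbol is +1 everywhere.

(a, b) ≡ (210, -77) mod (ℚ^×)²; places V = {2, 3, 5, 7, 11, 19, 29, 31, ∞}.
(a,b)_29: α=-6, u≡5; β=-4, v≡27 (mod 29); (5|29)=+1, (27|29)=-1; sign (−1)^0·+1^-4·-1^-6 = +1.
(a,b)_31: α=6, u≡17; β=4, v≡2 (mod 31); (17|31)=-1, (2|31)=+1; sign (−1)^0·-1^4·+1^6 = +1.
(a,b)_∞: sgn(210)=+, sgn(-77)=−, so +1.
(a,b)_7: α=5, u≡2; β=3, v≡3 (mod 7); (2|7)=+1, (3|7)=-1; sign (−1)^1·+1^3·-1^5 = +1.
(a,b)_11: α=8, u≡3; β=5, v≡3 (mod 11); (3|11)=+1, (3|11)=+1; sign (−1)^0·+1^5·+1^8 = +1.
(a,b)_5: α=-5, u≡2; β=-2, v≡3 (mod 5); (2|5)=-1, (3|5)=-1; sign (−1)^0·-1^-2·-1^-5 = -1.
(a,b)_2: α=3, β=2; u≡1, v≡3 (mod 8); ε(u)ε(v)=0·1, αω(v)=3·1, βω(u)=2·0; sum ≡ 1  ⇒  -1.
(a,b)_3: α=-9, u≡1; β=-4, v≡1 (mod 3); (1|3)=+1, (1|3)=+1; sign (−1)^0·+1^-4·+1^-9 = +1.
(a,b)_19: α=-4, u≡17; β=-2, v≡12 (mod 19); (17|19)=+1, (12|19)=-1; sign (−1)^0·+1^-2·-1^-4 = +1.
Ram(210, -77) = {2, 5}; no ℚ_2-point on the conic.

[2, 5]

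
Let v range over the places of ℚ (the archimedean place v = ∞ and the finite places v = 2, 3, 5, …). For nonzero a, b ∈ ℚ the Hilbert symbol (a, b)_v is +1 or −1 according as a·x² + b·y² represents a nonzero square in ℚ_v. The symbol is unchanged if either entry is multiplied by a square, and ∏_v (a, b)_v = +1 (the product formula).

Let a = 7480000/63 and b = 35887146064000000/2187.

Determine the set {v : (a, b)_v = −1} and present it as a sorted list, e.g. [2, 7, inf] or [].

(a, b) ≡ (1309, 3927) mod (ℚ^×)²; places V = {2, 3, 5, 7, 11, 17, ∞}.
(a,b)_3: α=-2, u≡1; β=-7, v≡1 (mod 3); (1|3)=+1, (1|3)=+1; sign (−1)^0·+1^-7·+1^-2 = +1.
(a,b)_17: α=1, u≡9; β=3, v≡14 (mod 17); (9|17)=+1, (14|17)=-1; sign (−1)^0·+1^3·-1^1 = -1.
(a,b)_5: α=4, u≡1; β=6, v≡3 (mod 5); (1|5)=+1, (3|5)=-1; sign (−1)^0·+1^6·-1^4 = +1.
(a,b)_11: α=1, u≡3; β=3, v≡9 (mod 11); (3|11)=+1, (9|11)=+1; sign (−1)^1·+1^3·+1^1 = -1.
(a,b)_7: α=-1, u≡5; β=3, v≡4 (mod 7); (5|7)=-1, (4|7)=+1; sign (−1)^1·-1^3·+1^-1 = +1.
(a,b)_∞: sgn(1309)=+, sgn(3927)=+, so +1.
(a,b)_2: α=6, β=10; u≡5, v≡7 (mod 8); ε(u)ε(v)=0·1, αω(v)=6·0, βω(u)=10·1; sum ≡ 0  ⇒  +1.
Ram(1309, 3927) = {11, 17}; no ℚ_11-point on the conic.

[11, 17]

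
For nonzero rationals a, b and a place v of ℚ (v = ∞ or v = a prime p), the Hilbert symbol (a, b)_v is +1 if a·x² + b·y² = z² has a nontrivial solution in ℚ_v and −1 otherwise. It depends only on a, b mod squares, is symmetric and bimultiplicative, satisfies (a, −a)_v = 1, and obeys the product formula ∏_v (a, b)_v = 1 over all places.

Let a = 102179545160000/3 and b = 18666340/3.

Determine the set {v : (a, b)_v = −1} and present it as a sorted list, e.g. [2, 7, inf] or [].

(a, b) ≡ (1023, 13999755) mod (ℚ^×)²; places V = {2, 3, 5, 7, 11, 17, 23, 31, ∞}.
(a,b)_17: α=2, u≡7; β=1, v≡8 (mod 17); (7|17)=-1, (8|17)=+1; sign (−1)^0·-1^1·+1^2 = -1.
(a,b)_23: α=2, u≡5; β=1, v≡16 (mod 23); (5|23)=-1, (16|23)=+1; sign (−1)^0·-1^1·+1^2 = -1.
(a,b)_∞: sgn(1023)=+, sgn(13999755)=+, so +1.
(a,b)_3: α=-1, u≡2; β=-1, v≡1 (mod 3); (2|3)=-1, (1|3)=+1; sign (−1)^1·-1^-1·+1^-1 = +1.
(a,b)_11: α=1, u≡4; β=1, v≡1 (mod 11); (4|11)=+1, (1|11)=+1; sign (−1)^1·+1^1·+1^1 = -1.
(a,b)_31: α=1, u≡25; β=1, v≡9 (mod 31); (25|31)=+1, (9|31)=+1; sign (−1)^1·+1^1·+1^1 = -1.
(a,b)_5: α=4, u≡2; β=1, v≡1 (mod 5); (2|5)=-1, (1|5)=+1; sign (−1)^0·-1^1·+1^4 = -1.
(a,b)_7: α=2, u≡1; β=1, v≡4 (mod 7); (1|7)=+1, (4|7)=+1; sign (−1)^0·+1^1·+1^2 = +1.
(a,b)_2: α=6, β=2; u≡7, v≡3 (mod 8); ε(u)ε(v)=1·1, αω(v)=6·1, βω(u)=2·0; sum ≡ 1  ⇒  -1.
Ram(1023, 13999755) = {2, 5, 11, 17, 23, 31}; no ℚ_2-point on the conic.

[2, 5, 11, 17, 23, 31]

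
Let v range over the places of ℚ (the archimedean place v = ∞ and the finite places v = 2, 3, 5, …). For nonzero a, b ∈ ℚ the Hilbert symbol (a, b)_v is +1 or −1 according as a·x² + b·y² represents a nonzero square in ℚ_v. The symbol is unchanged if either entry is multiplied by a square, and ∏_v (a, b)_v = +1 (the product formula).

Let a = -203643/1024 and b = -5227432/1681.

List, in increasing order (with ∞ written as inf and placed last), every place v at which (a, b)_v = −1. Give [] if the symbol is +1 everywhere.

[2, 11, 19, inf]

Mod squares: a ≡ -187, b ≡ -4522. Check v ∈ {∞, 2, 3, 7, 11, 17, 19, 41}.
v=7: a=7^0·(≡4), b=7^1·(≡5) mod 7; (4|7)=+1, (5|7)=-1; (−1)^{0·1·3}·(+1)^1·(-1)^0 = +1.
v=41: a=41^0·(≡37), b=41^-2·(≡27) mod 41; (37|41)=+1, (27|41)=-1; (−1)^{0·-2·20}·(+1)^-2·(-1)^0 = +1.
v=17: a=17^1·(≡10), b=17^3·(≡5) mod 17; (10|17)=-1, (5|17)=-1; (−1)^{1·3·8}·(-1)^3·(-1)^1 = +1.
v=3: a=3^2·(≡2), b=3^0·(≡2) mod 3; (2|3)=-1, (2|3)=-1; (−1)^{2·0·1}·(-1)^0·(-1)^2 = +1.
v=∞: -187 < 0 and -4522 < 0  ⇒  (a,b)_∞ = -1.
v=19: a=19^0·(≡10), b=19^1·(≡16) mod 19; (10|19)=-1, (16|19)=+1; (−1)^{0·1·9}·(-1)^1·(+1)^0 = -1.
v=11: a=11^3·(≡1), b=11^0·(≡6) mod 11; (1|11)=+1, (6|11)=-1; (−1)^{3·0·5}·(+1)^0·(-1)^3 = -1.
v=2: v_2(a)=-10, v_2(b)=3; units ≡ 5, 3 (mod 8); ε·ε+αω+βω = 0·1+-10·1+3·1 ≡ 1  ⇒  (a,b)_2 = -1.
Ram(-187, -4522) = {2, 11, 19, ∞}; no ℚ_2-point on the conic.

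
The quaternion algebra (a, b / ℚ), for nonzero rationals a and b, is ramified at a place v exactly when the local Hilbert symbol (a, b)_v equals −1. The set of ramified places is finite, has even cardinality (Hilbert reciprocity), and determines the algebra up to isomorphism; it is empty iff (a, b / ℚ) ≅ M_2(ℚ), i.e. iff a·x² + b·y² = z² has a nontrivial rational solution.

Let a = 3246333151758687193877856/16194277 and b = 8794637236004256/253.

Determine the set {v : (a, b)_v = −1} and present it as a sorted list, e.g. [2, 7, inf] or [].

Mod squares: a ≡ 25928958, b ≡ 67298. Check v ∈ {∞, 2, 3, 7, 11, 13, 19, 23, 29, 31, 41}.
v=∞: 25928958 > 0 and 67298 > 0  ⇒  (a,b)_∞ = +1.
v=41: a=41^0·(≡9), b=41^2·(≡35) mod 41; (9|41)=+1, (35|41)=-1; (−1)^{0·2·20}·(+1)^2·(-1)^0 = +1.
v=3: a=3^7·(≡1), b=3^2·(≡2) mod 3; (1|3)=+1, (2|3)=-1; (−1)^{7·2·1}·(+1)^2·(-1)^7 = -1.
v=11: a=11^-3·(≡6), b=11^-1·(≡10) mod 11; (6|11)=-1, (10|11)=-1; (−1)^{-3·-1·5}·(-1)^-1·(-1)^-3 = -1.
v=2: v_2(a)=5, v_2(b)=5; units ≡ 7, 1 (mod 8); ε·ε+αω+βω = 1·0+5·0+5·0 ≡ 0  ⇒  (a,b)_2 = +1.
v=7: a=7^6·(≡3), b=7^1·(≡3) mod 7; (3|7)=-1, (3|7)=-1; (−1)^{6·1·3}·(-1)^1·(-1)^6 = -1.
v=13: a=13^4·(≡9), b=13^2·(≡3) mod 13; (9|13)=+1, (3|13)=+1; (−1)^{4·2·6}·(+1)^2·(+1)^4 = +1.
v=29: a=29^3·(≡3), b=29^2·(≡27) mod 29; (3|29)=-1, (27|29)=-1; (−1)^{3·2·14}·(-1)^2·(-1)^3 = -1.
v=19: a=19^1·(≡9), b=19^1·(≡12) mod 19; (9|19)=+1, (12|19)=-1; (−1)^{1·1·9}·(+1)^1·(-1)^1 = +1.
v=23: a=23^-3·(≡1), b=23^-1·(≡21) mod 23; (1|23)=+1, (21|23)=-1; (−1)^{-3·-1·11}·(+1)^-1·(-1)^-3 = +1.
v=31: a=31^3·(≡25), b=31^2·(≡14) mod 31; (25|31)=+1, (14|31)=+1; (−1)^{3·2·15}·(+1)^2·(+1)^3 = +1.
|Ram(25928958, 67298)| = 4, even; anisotropic at {3, 7, 11, 29}.

[3, 7, 11, 29]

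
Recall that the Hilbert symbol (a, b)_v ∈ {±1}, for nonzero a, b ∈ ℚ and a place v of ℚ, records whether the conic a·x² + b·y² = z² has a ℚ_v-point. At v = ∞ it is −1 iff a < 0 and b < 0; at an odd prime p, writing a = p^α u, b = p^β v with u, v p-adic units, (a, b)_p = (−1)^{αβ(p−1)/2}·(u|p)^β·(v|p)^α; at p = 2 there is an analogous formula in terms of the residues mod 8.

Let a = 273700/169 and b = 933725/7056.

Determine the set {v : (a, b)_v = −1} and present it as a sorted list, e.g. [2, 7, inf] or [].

[13, 23]

Mod squares: a ≡ 2737, b ≡ 221. Check v ∈ {∞, 2, 3, 5, 7, 13, 17, 23}.
v=2: v_2(a)=2, v_2(b)=-4; units ≡ 1, 5 (mod 8); ε·ε+αω+βω = 0·0+2·1+-4·0 ≡ 0  ⇒  (a,b)_2 = +1.
v=17: a=17^1·(≡16), b=17^1·(≡15) mod 17; (16|17)=+1, (15|17)=+1; (−1)^{1·1·8}·(+1)^1·(+1)^1 = +1.
v=7: a=7^1·(≡5), b=7^-2·(≡4) mod 7; (5|7)=-1, (4|7)=+1; (−1)^{1·-2·3}·(-1)^-2·(+1)^1 = +1.
v=∞: 2737 > 0 and 221 > 0  ⇒  (a,b)_∞ = +1.
v=5: a=5^2·(≡2), b=5^2·(≡4) mod 5; (2|5)=-1, (4|5)=+1; (−1)^{2·2·2}·(-1)^2·(+1)^2 = +1.
v=13: a=13^-2·(≡11), b=13^3·(≡10) mod 13; (11|13)=-1, (10|13)=+1; (−1)^{-2·3·6}·(-1)^3·(+1)^-2 = -1.
v=3: a=3^0·(≡1), b=3^-2·(≡2) mod 3; (1|3)=+1, (2|3)=-1; (−1)^{0·-2·1}·(+1)^-2·(-1)^0 = +1.
v=23: a=23^1·(≡4), b=23^0·(≡15) mod 23; (4|23)=+1, (15|23)=-1; (−1)^{1·0·11}·(+1)^0·(-1)^1 = -1.
Ram(2737, 221) = {13, 23}; no ℚ_13-point on the conic.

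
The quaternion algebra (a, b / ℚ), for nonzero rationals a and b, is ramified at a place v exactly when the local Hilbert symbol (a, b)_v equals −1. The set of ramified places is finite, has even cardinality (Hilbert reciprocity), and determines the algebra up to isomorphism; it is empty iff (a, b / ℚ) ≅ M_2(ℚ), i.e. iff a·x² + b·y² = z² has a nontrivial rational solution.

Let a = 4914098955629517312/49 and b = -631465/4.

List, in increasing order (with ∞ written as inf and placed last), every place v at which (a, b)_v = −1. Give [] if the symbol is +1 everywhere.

[5, 19]

Mod squares: a ≡ 14858, b ≡ -2185. Check v ∈ {∞, 2, 3, 5, 7, 17, 19, 23}.
v=17: a=17^5·(≡10), b=17^2·(≡2) mod 17; (10|17)=-1, (2|17)=+1; (−1)^{5·2·8}·(-1)^2·(+1)^5 = +1.
v=3: a=3^4·(≡2), b=3^0·(≡2) mod 3; (2|3)=-1, (2|3)=-1; (−1)^{4·0·1}·(-1)^0·(-1)^4 = +1.
v=∞: 14858 > 0 and -2185 < 0  ⇒  (a,b)_∞ = +1.
v=19: a=19^3·(≡12), b=19^1·(≡18) mod 19; (12|19)=-1, (18|19)=-1; (−1)^{3·1·9}·(-1)^1·(-1)^3 = -1.
v=23: a=23^3·(≡13), b=23^1·(≡19) mod 23; (13|23)=+1, (19|23)=-1; (−1)^{3·1·11}·(+1)^1·(-1)^3 = +1.
v=7: a=7^-2·(≡1), b=7^0·(≡3) mod 7; (1|7)=+1, (3|7)=-1; (−1)^{-2·0·3}·(+1)^0·(-1)^-2 = +1.
v=5: a=5^0·(≡3), b=5^1·(≡3) mod 5; (3|5)=-1, (3|5)=-1; (−1)^{0·1·2}·(-1)^1·(-1)^0 = -1.
v=2: v_2(a)=9, v_2(b)=-2; units ≡ 5, 7 (mod 8); ε·ε+αω+βω = 0·1+9·0+-2·1 ≡ 0  ⇒  (a,b)_2 = +1.
Ram(14858, -2185) = {5, 19}; no ℚ_5-point on the conic.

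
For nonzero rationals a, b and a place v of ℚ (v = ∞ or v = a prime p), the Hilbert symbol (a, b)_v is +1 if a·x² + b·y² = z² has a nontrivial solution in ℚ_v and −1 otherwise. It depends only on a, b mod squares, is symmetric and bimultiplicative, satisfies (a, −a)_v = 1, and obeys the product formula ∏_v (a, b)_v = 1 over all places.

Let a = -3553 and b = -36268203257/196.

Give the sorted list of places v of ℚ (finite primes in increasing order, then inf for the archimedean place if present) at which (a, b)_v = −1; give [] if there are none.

[2, 17, 19, inf]

(a, b) ≡ (-3553, -17) mod (ℚ^×)²; places V = {2, 7, 11, 13, 17, 19, ∞}.
(a,b)_19: α=1, u≡3; β=2, v≡13 (mod 19); (3|19)=-1, (13|19)=-1; sign (−1)^0·-1^2·-1^1 = -1.
(a,b)_7: α=0, u≡3; β=-2, v≡2 (mod 7); (3|7)=-1, (2|7)=+1; sign (−1)^0·-1^-2·+1^0 = +1.
(a,b)_11: α=1, u≡7; β=2, v≡5 (mod 11); (7|11)=-1, (5|11)=+1; sign (−1)^0·-1^2·+1^1 = +1.
(a,b)_13: α=0, u≡9; β=2, v≡1 (mod 13); (9|13)=+1, (1|13)=+1; sign (−1)^0·+1^2·+1^0 = +1.
(a,b)_∞: sgn(-3553)=−, sgn(-17)=−, so -1.
(a,b)_17: α=1, u≡12; β=3, v≡16 (mod 17); (12|17)=-1, (16|17)=+1; sign (−1)^0·-1^3·+1^1 = -1.
(a,b)_2: α=0, β=-2; u≡7, v≡7 (mod 8); ε(u)ε(v)=1·1, αω(v)=0·0, βω(u)=-2·0; sum ≡ 1  ⇒  -1.
|Ram(-3553, -17)| = 4, even; anisotropic at {2, 17, 19, ∞}.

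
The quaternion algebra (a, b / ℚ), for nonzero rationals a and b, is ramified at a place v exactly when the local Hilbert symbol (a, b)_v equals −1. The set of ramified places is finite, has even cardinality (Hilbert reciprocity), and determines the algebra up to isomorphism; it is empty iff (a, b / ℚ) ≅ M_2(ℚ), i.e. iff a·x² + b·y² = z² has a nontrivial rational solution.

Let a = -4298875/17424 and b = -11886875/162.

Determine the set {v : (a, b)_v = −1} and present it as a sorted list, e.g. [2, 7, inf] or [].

[2, 5, 7, 11, 19, inf]

Mod squares: a ≡ -595, b ≡ -38038. Check v ∈ {∞, 2, 3, 5, 7, 11, 13, 17, 19}.
v=5: a=5^3·(≡1), b=5^4·(≡3) mod 5; (1|5)=+1, (3|5)=-1; (−1)^{3·4·2}·(+1)^4·(-1)^3 = -1.
v=2: v_2(a)=-4, v_2(b)=-1; units ≡ 5, 5 (mod 8); ε·ε+αω+βω = 0·0+-4·1+-1·1 ≡ 1  ⇒  (a,b)_2 = -1.
v=7: a=7^1·(≡6), b=7^1·(≡5) mod 7; (6|7)=-1, (5|7)=-1; (−1)^{1·1·3}·(-1)^1·(-1)^1 = -1.
v=3: a=3^-2·(≡2), b=3^-4·(≡2) mod 3; (2|3)=-1, (2|3)=-1; (−1)^{-2·-4·1}·(-1)^-4·(-1)^-2 = +1.
v=11: a=11^-2·(≡2), b=11^1·(≡6) mod 11; (2|11)=-1, (6|11)=-1; (−1)^{-2·1·5}·(-1)^1·(-1)^-2 = -1.
v=13: a=13^0·(≡1), b=13^1·(≡1) mod 13; (1|13)=+1, (1|13)=+1; (−1)^{0·1·6}·(+1)^1·(+1)^0 = +1.
v=19: a=19^0·(≡8), b=19^1·(≡14) mod 19; (8|19)=-1, (14|19)=-1; (−1)^{0·1·9}·(-1)^1·(-1)^0 = -1.
v=∞: -595 < 0 and -38038 < 0  ⇒  (a,b)_∞ = -1.
v=17: a=17^3·(≡8), b=17^0·(≡2) mod 17; (8|17)=+1, (2|17)=+1; (−1)^{3·0·8}·(+1)^0·(+1)^3 = +1.
(-595, -38038 / ℚ) ramifies at {2, 5, 7, 11, 19, ∞}: a division algebra.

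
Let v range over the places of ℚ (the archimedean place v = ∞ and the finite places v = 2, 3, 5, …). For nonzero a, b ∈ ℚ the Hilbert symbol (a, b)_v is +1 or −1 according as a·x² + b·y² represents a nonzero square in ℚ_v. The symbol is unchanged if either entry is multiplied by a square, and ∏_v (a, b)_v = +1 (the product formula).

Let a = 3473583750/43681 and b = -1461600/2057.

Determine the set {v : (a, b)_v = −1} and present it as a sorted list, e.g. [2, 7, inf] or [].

Mod squares: a ≡ 406, b ≡ -6902. Check v ∈ {∞, 2, 3, 5, 7, 11, 13, 17, 19, 29}.
v=∞: 406 > 0 and -6902 < 0  ⇒  (a,b)_∞ = +1.
v=2: v_2(a)=1, v_2(b)=5; units ≡ 3, 5 (mod 8); ε·ε+αω+βω = 1·0+1·1+5·1 ≡ 0  ⇒  (a,b)_2 = +1.
v=5: a=5^4·(≡4), b=5^2·(≡3) mod 5; (4|5)=+1, (3|5)=-1; (−1)^{4·2·2}·(+1)^2·(-1)^4 = +1.
v=13: a=13^2·(≡9), b=13^0·(≡1) mod 13; (9|13)=+1, (1|13)=+1; (−1)^{2·0·6}·(+1)^0·(+1)^2 = +1.
v=29: a=29^1·(≡3), b=29^1·(≡28) mod 29; (3|29)=-1, (28|29)=+1; (−1)^{1·1·14}·(-1)^1·(+1)^1 = -1.
v=3: a=3^4·(≡1), b=3^2·(≡1) mod 3; (1|3)=+1, (1|3)=+1; (−1)^{4·2·1}·(+1)^2·(+1)^4 = +1.
v=17: a=17^0·(≡4), b=17^-1·(≡13) mod 17; (4|17)=+1, (13|17)=+1; (−1)^{0·-1·8}·(+1)^-1·(+1)^0 = +1.
v=11: a=11^-2·(≡6), b=11^-2·(≡6) mod 11; (6|11)=-1, (6|11)=-1; (−1)^{-2·-2·5}·(-1)^-2·(-1)^-2 = +1.
v=19: a=19^-2·(≡1), b=19^0·(≡14) mod 19; (1|19)=+1, (14|19)=-1; (−1)^{-2·0·9}·(+1)^0·(-1)^-2 = +1.
v=7: a=7^1·(≡2), b=7^1·(≡4) mod 7; (2|7)=+1, (4|7)=+1; (−1)^{1·1·3}·(+1)^1·(+1)^1 = -1.
Ram(406, -6902) = {7, 29}; no ℚ_7-point on the conic.

[7, 29]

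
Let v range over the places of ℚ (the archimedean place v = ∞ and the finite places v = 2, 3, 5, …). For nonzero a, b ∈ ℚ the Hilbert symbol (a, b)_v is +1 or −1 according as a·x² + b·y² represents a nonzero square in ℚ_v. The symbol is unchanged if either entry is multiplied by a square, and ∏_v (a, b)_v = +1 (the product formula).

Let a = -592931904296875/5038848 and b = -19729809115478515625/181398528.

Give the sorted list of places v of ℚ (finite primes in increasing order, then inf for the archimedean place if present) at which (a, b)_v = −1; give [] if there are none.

(a, b) ≡ (-12441, -1131) mod (ℚ^×)²; places V = {2, 3, 5, 11, 13, 29, ∞}.
(a,b)_11: α=5, u≡8; β=8, v≡8 (mod 11); (8|11)=-1, (8|11)=-1; sign (−1)^0·-1^8·-1^5 = -1.
(a,b)_2: α=-8, β=-10; u≡7, v≡5 (mod 8); ε(u)ε(v)=1·0, αω(v)=-8·1, βω(u)=-10·0; sum ≡ 0  ⇒  +1.
(a,b)_5: α=10, u≡1; β=12, v≡1 (mod 5); (1|5)=+1, (1|5)=+1; sign (−1)^0·+1^12·+1^10 = +1.
(a,b)_3: α=-9, u≡2; β=-11, v≡1 (mod 3); (2|3)=-1, (1|3)=+1; sign (−1)^1·-1^-11·+1^-9 = +1.
(a,b)_29: α=1, u≡25; β=1, v≡18 (mod 29); (25|29)=+1, (18|29)=-1; sign (−1)^0·+1^1·-1^1 = -1.
(a,b)_13: α=1, u≡11; β=1, v≡1 (mod 13); (11|13)=-1, (1|13)=+1; sign (−1)^0·-1^1·+1^1 = -1.
(a,b)_∞: sgn(-12441)=−, sgn(-1131)=−, so -1.
(-12441, -1131 / ℚ) ramifies at {11, 13, 29, ∞}: a division algebra.

[11, 13, 29, inf]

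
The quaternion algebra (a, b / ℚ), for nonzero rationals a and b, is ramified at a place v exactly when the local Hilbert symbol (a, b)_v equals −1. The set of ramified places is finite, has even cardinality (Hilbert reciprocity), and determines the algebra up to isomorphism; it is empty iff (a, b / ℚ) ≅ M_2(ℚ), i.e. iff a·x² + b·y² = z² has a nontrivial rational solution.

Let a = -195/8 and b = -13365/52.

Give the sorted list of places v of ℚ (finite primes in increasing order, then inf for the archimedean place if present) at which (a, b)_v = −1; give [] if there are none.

[3, 5, 11, inf]

(a, b) ≡ (-390, -2145) mod (ℚ^×)²; places V = {2, 3, 5, 11, 13, ∞}.
(a,b)_11: α=0, u≡10; β=1, v≡9 (mod 11); (10|11)=-1, (9|11)=+1; sign (−1)^0·-1^1·+1^0 = -1.
(a,b)_3: α=1, u≡2; β=5, v≡2 (mod 3); (2|3)=-1, (2|3)=-1; sign (−1)^1·-1^5·-1^1 = -1.
(a,b)_5: α=1, u≡2; β=1, v≡1 (mod 5); (2|5)=-1, (1|5)=+1; sign (−1)^0·-1^1·+1^1 = -1.
(a,b)_13: α=1, u≡3; β=-1, v≡3 (mod 13); (3|13)=+1, (3|13)=+1; sign (−1)^0·+1^-1·+1^1 = +1.
(a,b)_∞: sgn(-390)=−, sgn(-2145)=−, so -1.
(a,b)_2: α=-3, β=-2; u≡5, v≡7 (mod 8); ε(u)ε(v)=0·1, αω(v)=-3·0, βω(u)=-2·1; sum ≡ 0  ⇒  +1.
Ram(-390, -2145) = {3, 5, 11, ∞}; no ℚ_3-point on the conic.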